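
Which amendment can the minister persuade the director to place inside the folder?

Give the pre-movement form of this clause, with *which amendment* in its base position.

The filler 'which amendment' is interpreted as the direct object of 'place'. It moves to the left edge, and the trace sits right after 'place':
Which amendment can the minister persuade the director to place ___ inside the folder?

The minister can persuade the director to place which amendment inside the folder.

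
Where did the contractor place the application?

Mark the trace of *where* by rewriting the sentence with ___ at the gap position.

Pre-movement form: The contractor did place the application where.
The filler 'where' is interpreted as the locative complement of 'place'. The gap is right after 'application'.

Where did the contractor place the application ___?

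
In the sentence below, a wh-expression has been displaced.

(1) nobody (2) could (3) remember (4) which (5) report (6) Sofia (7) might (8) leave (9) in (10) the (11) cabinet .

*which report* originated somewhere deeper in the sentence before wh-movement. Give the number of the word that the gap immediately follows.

8

In situ: Sofia might leave which report in the cabinet.
'which report' functions as the direct object of 'leave'. Fronting leaves a gap immediately after 'leave':
Nobody could remember which report Sofia might leave ___ in the cabinet.
'leave' is word 8.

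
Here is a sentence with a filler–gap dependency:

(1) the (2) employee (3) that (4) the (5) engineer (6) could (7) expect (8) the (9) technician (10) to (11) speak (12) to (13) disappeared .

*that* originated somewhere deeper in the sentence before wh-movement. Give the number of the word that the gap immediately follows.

12

The filler 'that' is interpreted as the object of the preposition 'to'. Wh-movement fronts it, leaving a gap right after 'to':
The employee that the engineer could expect the technician to speak to ___ disappeared.
'to' is word 12.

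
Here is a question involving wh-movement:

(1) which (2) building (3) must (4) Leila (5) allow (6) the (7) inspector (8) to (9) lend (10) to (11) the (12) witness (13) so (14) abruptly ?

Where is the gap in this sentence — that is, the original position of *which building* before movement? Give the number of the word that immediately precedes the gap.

9

Pre-movement form: Leila must allow the inspector to lend which building to the witness so abruptly.
'which building' is the direct object of 'lend'. Wh-movement fronts it, leaving a gap right after 'lend':
Which building must Leila allow the inspector to lend ___ to the witness so abruptly?
'lend' is word 9.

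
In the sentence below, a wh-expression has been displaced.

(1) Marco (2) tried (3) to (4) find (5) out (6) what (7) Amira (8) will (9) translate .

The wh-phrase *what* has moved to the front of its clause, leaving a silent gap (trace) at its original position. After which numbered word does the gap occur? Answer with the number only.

Before movement: Amira will translate what.
'what' is the direct object of 'translate'. It moves to the left edge, and the trace sits right after 'translate':
Marco tried to find out what Amira will translate ___.
'translate' is word 9.

9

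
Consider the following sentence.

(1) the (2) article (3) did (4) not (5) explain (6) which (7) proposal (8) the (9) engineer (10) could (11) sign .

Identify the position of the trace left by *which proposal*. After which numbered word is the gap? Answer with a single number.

11

In situ: The engineer could sign which proposal.
'which proposal' is the direct object of 'sign'. Wh-movement fronts it, leaving a gap right after 'sign':
The article did not explain which proposal the engineer could sign ___.
'sign' is word 11.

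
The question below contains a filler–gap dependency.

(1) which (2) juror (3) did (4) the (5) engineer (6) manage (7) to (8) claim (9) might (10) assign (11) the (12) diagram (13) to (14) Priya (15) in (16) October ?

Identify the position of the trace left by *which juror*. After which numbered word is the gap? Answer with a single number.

8

Pre-movement form: The engineer did manage to claim which juror might assign the diagram to Priya in October.
The filler 'which juror' is interpreted as the subject of the clause embedded under 'claim'. It moves to the left edge, and the trace sits right after 'claim':
Which juror did the engineer manage to claim ___ might assign the diagram to Priya in October?
'claim' is word 8.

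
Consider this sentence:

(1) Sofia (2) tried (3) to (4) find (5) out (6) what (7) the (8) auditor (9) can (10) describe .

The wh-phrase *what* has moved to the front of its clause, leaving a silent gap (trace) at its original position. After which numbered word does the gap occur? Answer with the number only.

10

Pre-movement form: The auditor can describe what.
The filler 'what' is interpreted as the direct object of 'describe'. Fronting leaves a gap immediately after 'describe':
Sofia tried to find out what the auditor can describe ___.
'describe' is word 10.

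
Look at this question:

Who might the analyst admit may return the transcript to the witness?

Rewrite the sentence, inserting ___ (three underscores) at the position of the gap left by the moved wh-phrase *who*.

Who might the analyst admit ___ may return the transcript to the witness?

In situ: The analyst might admit who may return the transcript to the witness.
'who' functions as the subject of the clause embedded under 'admit'. The gap is right after 'admit'.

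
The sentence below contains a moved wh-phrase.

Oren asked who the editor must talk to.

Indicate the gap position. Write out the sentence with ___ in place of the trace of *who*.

Underlying clause: The editor must talk to who.
'who' is the object of the preposition 'to'. The gap is right after 'to'.

Oren asked who the editor must talk to ___.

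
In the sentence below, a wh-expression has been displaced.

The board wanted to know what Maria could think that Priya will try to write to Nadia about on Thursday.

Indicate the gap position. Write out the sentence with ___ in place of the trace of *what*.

The board wanted to know what Maria could think that Priya will try to write to Nadia about ___ on Thursday.

Before movement: Maria could think that Priya will try to write to Nadia about what on Thursday.
'what' functions as the object of the preposition 'about'. The gap is right after 'about'.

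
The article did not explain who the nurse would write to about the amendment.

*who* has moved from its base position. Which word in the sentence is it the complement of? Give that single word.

Before movement: The nurse would write to who about the amendment.
The filler 'who' is interpreted as the object of the preposition 'to'. It moves to the left edge, and the trace sits right after 'to':
The article did not explain who the nurse would write to ___ about the amendment.

to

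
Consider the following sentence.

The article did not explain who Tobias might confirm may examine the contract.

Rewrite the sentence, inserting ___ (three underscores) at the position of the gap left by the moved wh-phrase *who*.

Before movement: Tobias might confirm who may examine the contract.
'who' functions as the subject of the clause embedded under 'confirm'. The gap is right after 'confirm'.

The article did not explain who Tobias might confirm ___ may examine the contract.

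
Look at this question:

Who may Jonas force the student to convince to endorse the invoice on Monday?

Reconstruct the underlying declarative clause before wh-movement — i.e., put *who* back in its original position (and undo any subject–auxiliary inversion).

The filler 'who' is interpreted as the direct object of 'convince'. It moves to the left edge, and the trace sits right after 'convince':
Who may Jonas force the student to convince ___ to endorse the invoice on Monday?

Jonas may force the student to convince who to endorse the invoice on Monday.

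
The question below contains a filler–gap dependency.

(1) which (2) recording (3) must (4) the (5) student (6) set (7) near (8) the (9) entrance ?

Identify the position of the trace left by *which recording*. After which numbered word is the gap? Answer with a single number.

6

Pre-movement form: The student must set which recording near the entrance.
'which recording' is the direct object of 'set'. Wh-movement fronts it, leaving a gap right after 'set':
Which recording must the student set ___ near the entrance?
'set' is word 6.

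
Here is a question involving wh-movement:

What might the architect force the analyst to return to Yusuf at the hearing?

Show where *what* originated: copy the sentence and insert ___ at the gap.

What might the architect force the analyst to return ___ to Yusuf at the hearing?

Underlying clause: The architect might force the analyst to return what to Yusuf at the hearing.
'what' functions as the direct object of 'return'. The gap is right after 'return'.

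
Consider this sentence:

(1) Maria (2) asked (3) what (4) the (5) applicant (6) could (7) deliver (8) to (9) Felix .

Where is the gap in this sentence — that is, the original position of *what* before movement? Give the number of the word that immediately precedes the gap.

Underlying clause: The applicant could deliver what to Felix.
'what' is the direct object of 'deliver'. It moves to the left edge, and the trace sits right after 'deliver':
Maria asked what the applicant could deliver ___ to Felix.
'deliver' is word 7.

7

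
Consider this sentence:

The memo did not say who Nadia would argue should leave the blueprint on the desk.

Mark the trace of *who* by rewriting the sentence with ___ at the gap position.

The memo did not say who Nadia would argue ___ should leave the blueprint on the desk.

Before movement: Nadia would argue who should leave the blueprint on the desk.
'who' is the subject of the clause embedded under 'argue'. The gap is right after 'argue'.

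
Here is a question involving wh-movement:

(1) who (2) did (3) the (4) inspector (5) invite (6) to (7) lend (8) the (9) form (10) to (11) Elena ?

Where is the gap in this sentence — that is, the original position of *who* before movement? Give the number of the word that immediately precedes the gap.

5

Underlying clause: The inspector did invite who to lend the form to Elena.
'who' is the direct object of 'invite'. Fronting leaves a gap immediately after 'invite':
Who did the inspector invite ___ to lend the form to Elena?
'invite' is word 5.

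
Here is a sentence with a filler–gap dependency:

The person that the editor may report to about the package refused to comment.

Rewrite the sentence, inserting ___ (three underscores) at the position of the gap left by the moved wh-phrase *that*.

'that' is the object of the preposition 'to'. The gap is right after 'to'.

The person that the editor may report to ___ about the package refused to comment.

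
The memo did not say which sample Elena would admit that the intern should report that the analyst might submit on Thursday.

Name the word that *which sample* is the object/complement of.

submit

In situ: Elena would admit that the intern should report that the analyst might submit which sample on Thursday.
'which sample' functions as the direct object of 'submit'. It moves to the left edge, and the trace sits right after 'submit':
The memo did not say which sample Elena would admit that the intern should report that the analyst might submit ___ on Thursday.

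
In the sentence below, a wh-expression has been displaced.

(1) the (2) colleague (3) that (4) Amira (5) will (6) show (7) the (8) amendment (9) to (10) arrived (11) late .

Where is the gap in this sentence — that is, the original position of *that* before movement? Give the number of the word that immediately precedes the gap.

The filler 'that' is interpreted as the object of the preposition 'to' (recipient of 'show'). Fronting leaves a gap immediately after 'to':
The colleague that Amira will show the amendment to ___ arrived late.
'to' is word 9.

9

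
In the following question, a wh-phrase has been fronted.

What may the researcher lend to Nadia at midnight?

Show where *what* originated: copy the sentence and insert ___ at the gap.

What may the researcher lend ___ to Nadia at midnight?

In situ: The researcher may lend what to Nadia at midnight.
'what' is the direct object of 'lend'. The gap is right after 'lend'.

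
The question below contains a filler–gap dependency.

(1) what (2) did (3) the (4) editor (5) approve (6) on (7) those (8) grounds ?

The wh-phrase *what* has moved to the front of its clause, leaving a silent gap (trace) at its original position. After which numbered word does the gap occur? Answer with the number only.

Before movement: The editor did approve what on those grounds.
The filler 'what' is interpreted as the direct object of 'approve'. Fronting leaves a gap immediately after 'approve':
What did the editor approve ___ on those grounds?
'approve' is word 5.

5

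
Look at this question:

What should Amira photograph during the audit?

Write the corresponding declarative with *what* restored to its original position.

The filler 'what' is interpreted as the direct object of 'photograph'. Fronting leaves a gap immediately after 'photograph':
What should Amira photograph ___ during the audit?

Amira should photograph what during the audit.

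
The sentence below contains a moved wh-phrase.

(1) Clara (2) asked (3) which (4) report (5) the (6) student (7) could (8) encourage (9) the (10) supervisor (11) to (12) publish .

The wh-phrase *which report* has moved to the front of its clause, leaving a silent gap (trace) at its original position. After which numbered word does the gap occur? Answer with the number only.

In situ: The student could encourage the supervisor to publish which report.
'which report' functions as the direct object of 'publish'. Fronting leaves a gap immediately after 'publish':
Clara asked which report the student could encourage the supervisor to publish ___.
'publish' is word 12.

12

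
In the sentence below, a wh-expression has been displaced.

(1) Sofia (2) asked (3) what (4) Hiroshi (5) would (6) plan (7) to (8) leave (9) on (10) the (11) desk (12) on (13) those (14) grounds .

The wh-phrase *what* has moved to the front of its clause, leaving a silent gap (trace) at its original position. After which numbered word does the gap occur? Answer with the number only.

Pre-movement form: Hiroshi would plan to leave what on the desk on those grounds.
The filler 'what' is interpreted as the direct object of 'leave'. Wh-movement fronts it, leaving a gap right after 'leave':
Sofia asked what Hiroshi would plan to leave ___ on the desk on those grounds.
'leave' is word 8.

8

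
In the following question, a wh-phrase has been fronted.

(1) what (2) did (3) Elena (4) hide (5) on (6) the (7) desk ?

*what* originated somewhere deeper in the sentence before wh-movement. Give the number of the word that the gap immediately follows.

Before movement: Elena did hide what on the desk.
'what' functions as the direct object of 'hide'. It moves to the left edge, and the trace sits right after 'hide':
What did Elena hide ___ on the desk?
'hide' is word 4.

4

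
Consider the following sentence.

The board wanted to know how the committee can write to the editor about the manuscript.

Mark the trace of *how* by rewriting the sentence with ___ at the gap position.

The board wanted to know how the committee can write to the editor about the manuscript ___.

Before movement: The committee can write to the editor about the manuscript how.
'how' is the manner adjunct. The gap is right after 'manuscript'.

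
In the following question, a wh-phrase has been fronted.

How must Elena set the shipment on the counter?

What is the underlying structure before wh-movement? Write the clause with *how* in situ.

Elena must set the shipment on the counter how.

'how' functions as the manner adjunct. Wh-movement fronts it, leaving a gap right after 'counter':
How must Elena set the shipment on the counter ___?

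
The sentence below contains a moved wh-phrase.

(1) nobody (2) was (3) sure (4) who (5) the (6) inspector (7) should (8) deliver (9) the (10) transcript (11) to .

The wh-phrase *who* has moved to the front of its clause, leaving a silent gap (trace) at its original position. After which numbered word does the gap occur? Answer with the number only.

11

In situ: The inspector should deliver the transcript to who.
'who' is the object of the preposition 'to' (recipient of 'deliver'). Fronting leaves a gap immediately after 'to':
Nobody was sure who the inspector should deliver the transcript to ___.
'to' is word 11.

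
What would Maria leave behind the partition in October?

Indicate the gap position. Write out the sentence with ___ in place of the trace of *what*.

Before movement: Maria would leave what behind the partition in October.
'what' is the direct object of 'leave'. The gap is right after 'leave'.

What would Maria leave ___ behind the partition in October?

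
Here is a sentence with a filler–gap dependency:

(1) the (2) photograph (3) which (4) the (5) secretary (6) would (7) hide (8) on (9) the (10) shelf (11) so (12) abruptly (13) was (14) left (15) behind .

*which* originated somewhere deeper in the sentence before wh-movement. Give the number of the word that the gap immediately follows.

The filler 'which' is interpreted as the direct object of 'hide'. It moves to the left edge, and the trace sits right after 'hide':
The photograph which the secretary would hide ___ on the shelf so abruptly was left behind.
'hide' is word 7.

7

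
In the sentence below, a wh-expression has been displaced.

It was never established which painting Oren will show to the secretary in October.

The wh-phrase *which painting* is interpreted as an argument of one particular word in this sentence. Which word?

show

Underlying clause: Oren will show which painting to the secretary in October.
'which painting' is the direct object of 'show'. Fronting leaves a gap immediately after 'show':
It was never established which painting Oren will show ___ to the secretary in October.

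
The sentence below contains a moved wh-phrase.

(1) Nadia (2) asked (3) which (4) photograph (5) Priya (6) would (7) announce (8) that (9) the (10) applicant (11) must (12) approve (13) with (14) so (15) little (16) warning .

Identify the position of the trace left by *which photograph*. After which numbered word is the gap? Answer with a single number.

12

Pre-movement form: Priya would announce that the applicant must approve which photograph with so little warning.
'which photograph' is the direct object of 'approve'. Wh-movement fronts it, leaving a gap right after 'approve':
Nadia asked which photograph Priya would announce that the applicant must approve ___ with so little warning.
'approve' is word 12.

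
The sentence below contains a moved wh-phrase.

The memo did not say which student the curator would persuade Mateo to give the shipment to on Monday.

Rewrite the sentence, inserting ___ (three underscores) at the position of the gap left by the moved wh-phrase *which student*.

The memo did not say which student the curator would persuade Mateo to give the shipment to ___ on Monday.

Before movement: The curator would persuade Mateo to give the shipment to which student on Monday.
'which student' is the object of the preposition 'to' (recipient of 'give'). The gap is right after 'to'.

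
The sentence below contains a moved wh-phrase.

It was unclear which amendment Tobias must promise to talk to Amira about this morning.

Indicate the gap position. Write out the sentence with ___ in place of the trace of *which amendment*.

In situ: Tobias must promise to talk to Amira about which amendment this morning.
'which amendment' is the object of the preposition 'about'. The gap is right after 'about'.

It was unclear which amendment Tobias must promise to talk to Amira about ___ this morning.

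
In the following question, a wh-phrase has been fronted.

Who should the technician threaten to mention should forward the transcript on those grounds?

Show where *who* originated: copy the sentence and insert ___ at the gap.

In situ: The technician should threaten to mention who should forward the transcript on those grounds.
'who' is the subject of the clause embedded under 'mention'. The gap is right after 'mention'.

Who should the technician threaten to mention ___ should forward the transcript on those grounds?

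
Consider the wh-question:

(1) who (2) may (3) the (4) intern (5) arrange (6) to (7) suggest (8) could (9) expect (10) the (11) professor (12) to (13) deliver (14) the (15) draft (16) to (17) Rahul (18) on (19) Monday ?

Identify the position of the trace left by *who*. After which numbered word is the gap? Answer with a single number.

Before movement: The intern may arrange to suggest who could expect the professor to deliver the draft to Rahul on Monday.
The filler 'who' is interpreted as the subject of the clause embedded under 'suggest'. Wh-movement fronts it, leaving a gap right after 'suggest':
Who may the intern arrange to suggest ___ could expect the professor to deliver the draft to Rahul on Monday?
'suggest' is word 7.

7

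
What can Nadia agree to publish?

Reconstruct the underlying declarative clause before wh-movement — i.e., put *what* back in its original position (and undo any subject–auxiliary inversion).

The filler 'what' is interpreted as the direct object of 'publish'. Fronting leaves a gap immediately after 'publish':
What can Nadia agree to publish ___?

Nadia can agree to publish what.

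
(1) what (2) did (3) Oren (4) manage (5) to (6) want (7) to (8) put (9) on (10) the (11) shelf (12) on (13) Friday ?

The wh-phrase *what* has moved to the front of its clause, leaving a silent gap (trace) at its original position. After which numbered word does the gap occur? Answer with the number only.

8

Pre-movement form: Oren did manage to want to put what on the shelf on Friday.
'what' functions as the direct object of 'put'. Wh-movement fronts it, leaving a gap right after 'put':
What did Oren manage to want to put ___ on the shelf on Friday?
'put' is word 8.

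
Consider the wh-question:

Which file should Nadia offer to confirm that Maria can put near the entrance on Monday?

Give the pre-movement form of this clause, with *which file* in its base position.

Nadia should offer to confirm that Maria can put which file near the entrance on Monday.

'which file' functions as the direct object of 'put'. Wh-movement fronts it, leaving a gap right after 'put':
Which file should Nadia offer to confirm that Maria can put ___ near the entrance on Monday?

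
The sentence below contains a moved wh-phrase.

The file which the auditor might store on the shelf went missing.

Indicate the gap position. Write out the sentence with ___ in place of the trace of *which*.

The file which the auditor might store ___ on the shelf went missing.

'which' functions as the direct object of 'store'. The gap is right after 'store'.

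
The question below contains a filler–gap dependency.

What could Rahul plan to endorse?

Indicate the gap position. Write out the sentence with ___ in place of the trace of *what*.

Before movement: Rahul could plan to endorse what.
'what' functions as the direct object of 'endorse'. The gap is right after 'endorse'.

What could Rahul plan to endorse ___?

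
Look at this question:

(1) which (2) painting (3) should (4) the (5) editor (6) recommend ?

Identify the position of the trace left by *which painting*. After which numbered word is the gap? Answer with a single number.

Before movement: The editor should recommend which painting.
'which painting' functions as the direct object of 'recommend'. Wh-movement fronts it, leaving a gap right after 'recommend':
Which painting should the editor recommend ___?
'recommend' is word 6.

6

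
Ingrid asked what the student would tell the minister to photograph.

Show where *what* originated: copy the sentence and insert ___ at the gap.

In situ: The student would tell the minister to photograph what.
'what' functions as the direct object of 'photograph'. The gap is right after 'photograph'.

Ingrid asked what the student would tell the minister to photograph ___.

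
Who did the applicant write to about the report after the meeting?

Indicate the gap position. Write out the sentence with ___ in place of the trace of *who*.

Underlying clause: The applicant did write to who about the report after the meeting.
'who' is the object of the preposition 'to'. The gap is right after 'to'.

Who did the applicant write to ___ about the report after the meeting?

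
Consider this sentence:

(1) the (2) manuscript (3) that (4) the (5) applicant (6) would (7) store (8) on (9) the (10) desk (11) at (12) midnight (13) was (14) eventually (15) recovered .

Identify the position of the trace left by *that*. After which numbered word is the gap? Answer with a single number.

7

'that' is the direct object of 'store'. Fronting leaves a gap immediately after 'store':
The manuscript that the applicant would store ___ on the desk at midnight was eventually recovered.
'store' is word 7.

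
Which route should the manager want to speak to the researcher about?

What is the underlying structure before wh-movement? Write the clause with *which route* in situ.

The manager should want to speak to the researcher about which route.

The filler 'which route' is interpreted as the object of the preposition 'about'. Fronting leaves a gap immediately after 'about':
Which route should the manager want to speak to the researcher about ___?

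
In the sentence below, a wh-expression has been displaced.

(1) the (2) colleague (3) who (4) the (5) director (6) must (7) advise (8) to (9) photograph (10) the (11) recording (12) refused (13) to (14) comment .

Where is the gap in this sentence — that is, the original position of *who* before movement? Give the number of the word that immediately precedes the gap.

7

'who' functions as the direct object of 'advise'. It moves to the left edge, and the trace sits right after 'advise':
The colleague who the director must advise ___ to photograph the recording refused to comment.
'advise' is word 7.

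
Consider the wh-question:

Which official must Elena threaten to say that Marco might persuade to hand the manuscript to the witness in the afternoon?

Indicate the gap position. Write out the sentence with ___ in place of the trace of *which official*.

Which official must Elena threaten to say that Marco might persuade ___ to hand the manuscript to the witness in the afternoon?

Before movement: Elena must threaten to say that Marco might persuade which official to hand the manuscript to the witness in the afternoon.
'which official' is the direct object of 'persuade'. The gap is right after 'persuade'.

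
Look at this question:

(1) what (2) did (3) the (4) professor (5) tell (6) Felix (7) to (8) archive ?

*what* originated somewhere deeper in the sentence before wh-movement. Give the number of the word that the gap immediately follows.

8

In situ: The professor did tell Felix to archive what.
'what' is the direct object of 'archive'. It moves to the left edge, and the trace sits right after 'archive':
What did the professor tell Felix to archive ___?
'archive' is word 8.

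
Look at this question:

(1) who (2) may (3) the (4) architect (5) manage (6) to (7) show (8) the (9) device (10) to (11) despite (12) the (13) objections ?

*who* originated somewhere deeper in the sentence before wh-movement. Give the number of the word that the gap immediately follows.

10

Pre-movement form: The architect may manage to show the device to who despite the objections.
The filler 'who' is interpreted as the object of the preposition 'to' (recipient of 'show'). It moves to the left edge, and the trace sits right after 'to':
Who may the architect manage to show the device to ___ despite the objections?
'to' is word 10.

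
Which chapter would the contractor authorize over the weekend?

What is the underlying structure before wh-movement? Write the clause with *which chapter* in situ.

The contractor would authorize which chapter over the weekend.

'which chapter' functions as the direct object of 'authorize'. Wh-movement fronts it, leaving a gap right after 'authorize':
Which chapter would the contractor authorize ___ over the weekend?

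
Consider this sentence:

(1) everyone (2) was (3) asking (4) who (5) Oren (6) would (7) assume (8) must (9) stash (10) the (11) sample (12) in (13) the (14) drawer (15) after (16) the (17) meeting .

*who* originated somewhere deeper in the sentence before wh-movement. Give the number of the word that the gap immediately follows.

7

Underlying clause: Oren would assume who must stash the sample in the drawer after the meeting.
'who' functions as the subject of the clause embedded under 'assume'. Fronting leaves a gap immediately after 'assume':
Everyone was asking who Oren would assume ___ must stash the sample in the drawer after the meeting.
'assume' is word 7.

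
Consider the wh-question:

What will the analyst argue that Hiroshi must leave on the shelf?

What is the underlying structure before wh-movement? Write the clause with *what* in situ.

'what' is the direct object of 'leave'. Wh-movement fronts it, leaving a gap right after 'leave':
What will the analyst argue that Hiroshi must leave ___ on the shelf?

The analyst will argue that Hiroshi must leave what on the shelf.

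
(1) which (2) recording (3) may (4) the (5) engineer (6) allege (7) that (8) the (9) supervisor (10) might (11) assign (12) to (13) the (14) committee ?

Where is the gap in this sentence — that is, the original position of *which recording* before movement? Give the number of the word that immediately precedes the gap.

11

In situ: The engineer may allege that the supervisor might assign which recording to the committee.
'which recording' functions as the direct object of 'assign'. Fronting leaves a gap immediately after 'assign':
Which recording may the engineer allege that the supervisor might assign ___ to the committee?
'assign' is word 11.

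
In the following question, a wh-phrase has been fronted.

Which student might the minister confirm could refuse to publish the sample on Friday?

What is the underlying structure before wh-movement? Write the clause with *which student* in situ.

'which student' is the subject of the clause embedded under 'confirm'. Fronting leaves a gap immediately after 'confirm':
Which student might the minister confirm ___ could refuse to publish the sample on Friday?

The minister might confirm which student could refuse to publish the sample on Friday.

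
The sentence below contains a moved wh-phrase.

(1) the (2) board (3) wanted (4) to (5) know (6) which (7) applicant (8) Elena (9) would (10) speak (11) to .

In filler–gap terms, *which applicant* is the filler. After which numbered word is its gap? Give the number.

Before movement: Elena would speak to which applicant.
The filler 'which applicant' is interpreted as the object of the preposition 'to'. Fronting leaves a gap immediately after 'to':
The board wanted to know which applicant Elena would speak to ___.
'to' is word 11.

11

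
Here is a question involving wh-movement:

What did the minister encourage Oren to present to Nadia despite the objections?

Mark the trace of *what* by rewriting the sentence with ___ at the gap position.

Before movement: The minister did encourage Oren to present what to Nadia despite the objections.
'what' functions as the direct object of 'present'. The gap is right after 'present'.

What did the minister encourage Oren to present ___ to Nadia despite the objections?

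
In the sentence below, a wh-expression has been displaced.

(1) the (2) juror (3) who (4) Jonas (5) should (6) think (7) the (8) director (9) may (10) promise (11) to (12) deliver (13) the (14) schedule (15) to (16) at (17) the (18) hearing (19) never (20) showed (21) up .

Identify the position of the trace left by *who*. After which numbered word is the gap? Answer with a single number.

15

'who' functions as the object of the preposition 'to' (recipient of 'deliver'). Wh-movement fronts it, leaving a gap right after 'to':
The juror who Jonas should think the director may promise to deliver the schedule to ___ at the hearing never showed up.
'to' is word 15.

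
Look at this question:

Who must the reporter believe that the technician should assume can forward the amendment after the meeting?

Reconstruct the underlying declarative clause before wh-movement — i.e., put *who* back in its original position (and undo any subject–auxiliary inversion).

The filler 'who' is interpreted as the subject of the clause embedded under 'assume'. Fronting leaves a gap immediately after 'assume':
Who must the reporter believe that the technician should assume ___ can forward the amendment after the meeting?

The reporter must believe that the technician should assume who can forward the amendment after the meeting.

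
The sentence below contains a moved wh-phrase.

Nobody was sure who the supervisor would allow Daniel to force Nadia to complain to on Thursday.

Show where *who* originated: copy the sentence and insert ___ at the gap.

In situ: The supervisor would allow Daniel to force Nadia to complain to who on Thursday.
The filler 'who' is interpreted as the object of the preposition 'to'. The gap is right after 'to'.

Nobody was sure who the supervisor would allow Daniel to force Nadia to complain to ___ on Thursday.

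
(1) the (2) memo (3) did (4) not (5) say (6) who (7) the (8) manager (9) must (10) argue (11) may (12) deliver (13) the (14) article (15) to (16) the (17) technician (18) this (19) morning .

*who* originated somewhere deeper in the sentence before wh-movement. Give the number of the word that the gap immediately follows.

10

Before movement: The manager must argue who may deliver the article to the technician this morning.
The filler 'who' is interpreted as the subject of the clause embedded under 'argue'. Wh-movement fronts it, leaving a gap right after 'argue':
The memo did not say who the manager must argue ___ may deliver the article to the technician this morning.
'argue' is word 10.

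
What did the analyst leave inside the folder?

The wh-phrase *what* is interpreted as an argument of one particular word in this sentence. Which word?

leave

Underlying clause: The analyst did leave what inside the folder.
The filler 'what' is interpreted as the direct object of 'leave'. It moves to the left edge, and the trace sits right after 'leave':
What did the analyst leave ___ inside the folder?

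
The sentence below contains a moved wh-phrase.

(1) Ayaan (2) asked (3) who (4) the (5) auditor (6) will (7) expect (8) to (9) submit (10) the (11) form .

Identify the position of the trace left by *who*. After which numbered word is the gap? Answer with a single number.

Underlying clause: The auditor will expect who to submit the form.
The filler 'who' is interpreted as the direct object of 'expect'. It moves to the left edge, and the trace sits right after 'expect':
Ayaan asked who the auditor will expect ___ to submit the form.
'expect' is word 7.

7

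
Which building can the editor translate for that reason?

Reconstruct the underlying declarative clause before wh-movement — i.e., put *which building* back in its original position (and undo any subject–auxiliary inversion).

The editor can translate which building for that reason.

The filler 'which building' is interpreted as the direct object of 'translate'. It moves to the left edge, and the trace sits right after 'translate':
Which building can the editor translate ___ for that reason?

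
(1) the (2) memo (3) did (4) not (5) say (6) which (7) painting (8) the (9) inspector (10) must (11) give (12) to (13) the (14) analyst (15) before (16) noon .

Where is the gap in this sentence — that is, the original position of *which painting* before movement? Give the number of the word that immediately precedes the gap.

Underlying clause: The inspector must give which painting to the analyst before noon.
'which painting' is the direct object of 'give'. It moves to the left edge, and the trace sits right after 'give':
The memo did not say which painting the inspector must give ___ to the analyst before noon.
'give' is word 11.

11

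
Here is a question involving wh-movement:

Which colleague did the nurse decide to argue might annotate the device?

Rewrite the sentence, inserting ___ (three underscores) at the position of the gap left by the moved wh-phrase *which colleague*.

Which colleague did the nurse decide to argue ___ might annotate the device?

Pre-movement form: The nurse did decide to argue which colleague might annotate the device.
'which colleague' is the subject of the clause embedded under 'argue'. The gap is right after 'argue'.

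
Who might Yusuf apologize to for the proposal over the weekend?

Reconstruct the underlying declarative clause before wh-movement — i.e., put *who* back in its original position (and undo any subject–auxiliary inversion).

Yusuf might apologize to who for the proposal over the weekend.

The filler 'who' is interpreted as the object of the preposition 'to'. Fronting leaves a gap immediately after 'to':
Who might Yusuf apologize to ___ for the proposal over the weekend?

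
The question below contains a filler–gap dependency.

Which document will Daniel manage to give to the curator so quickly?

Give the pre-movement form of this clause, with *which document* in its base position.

'which document' functions as the direct object of 'give'. Fronting leaves a gap immediately after 'give':
Which document will Daniel manage to give ___ to the curator so quickly?

Daniel will manage to give which document to the curator so quickly.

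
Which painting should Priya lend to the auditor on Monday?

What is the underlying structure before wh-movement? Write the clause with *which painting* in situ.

Priya should lend which painting to the auditor on Monday.

'which painting' functions as the direct object of 'lend'. Wh-movement fronts it, leaving a gap right after 'lend':
Which painting should Priya lend ___ to the auditor on Monday?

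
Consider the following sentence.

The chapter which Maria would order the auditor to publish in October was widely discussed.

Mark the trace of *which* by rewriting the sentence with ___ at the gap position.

'which' is the direct object of 'publish'. The gap is right after 'publish'.

The chapter which Maria would order the auditor to publish ___ in October was widely discussed.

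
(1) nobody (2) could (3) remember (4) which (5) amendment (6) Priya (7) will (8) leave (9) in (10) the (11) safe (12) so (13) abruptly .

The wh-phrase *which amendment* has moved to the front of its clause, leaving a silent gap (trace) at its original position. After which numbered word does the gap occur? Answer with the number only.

Pre-movement form: Priya will leave which amendment in the safe so abruptly.
The filler 'which amendment' is interpreted as the direct object of 'leave'. Wh-movement fronts it, leaving a gap right after 'leave':
Nobody could remember which amendment Priya will leave ___ in the safe so abruptly.
'leave' is word 8.

8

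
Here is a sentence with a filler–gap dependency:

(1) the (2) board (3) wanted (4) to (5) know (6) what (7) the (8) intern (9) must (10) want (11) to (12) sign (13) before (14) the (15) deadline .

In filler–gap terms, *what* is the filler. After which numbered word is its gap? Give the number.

In situ: The intern must want to sign what before the deadline.
'what' is the direct object of 'sign'. Wh-movement fronts it, leaving a gap right after 'sign':
The board wanted to know what the intern must want to sign ___ before the deadline.
'sign' is word 12.

12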